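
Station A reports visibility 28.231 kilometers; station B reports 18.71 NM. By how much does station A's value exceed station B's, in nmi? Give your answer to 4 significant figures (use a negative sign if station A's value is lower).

station A: 28.231 km = 15.24352 nmi.
Difference: 15.24352 − 18.71000 = -3.466 nmi.

-3.466 nmi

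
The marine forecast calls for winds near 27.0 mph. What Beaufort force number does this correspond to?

27.0 mph = 12.1 m/s, which is Beaufort 6 (strong breeze, 10.8–13.8 m/s).

Beaufort force 6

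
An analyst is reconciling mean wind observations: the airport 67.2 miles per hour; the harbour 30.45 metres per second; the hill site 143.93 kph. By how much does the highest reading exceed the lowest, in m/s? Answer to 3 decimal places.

the airport: 67.2 mph = 30.04109 m/s.
the hill site: 143.93 km/h = 39.98056 m/s.
Spread: 39.98056 − 30.04109 = 9.939 m/s.

9.939 m/s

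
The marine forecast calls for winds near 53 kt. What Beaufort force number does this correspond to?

53 kt lies in the Beaufort 10 band (storm, 48–55 kt).

Beaufort force 10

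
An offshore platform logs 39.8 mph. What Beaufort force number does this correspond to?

Beaufort force 8

39.8 mph = 17.8 m/s, which is Beaufort 8 (gale, 17.2–20.7 m/s).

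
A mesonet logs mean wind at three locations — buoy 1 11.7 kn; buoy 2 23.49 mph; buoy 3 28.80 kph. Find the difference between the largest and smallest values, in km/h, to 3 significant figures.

buoy 1: 11.7 kt = 21.668 km/h.
buoy 2: 23.49 mph = 37.803 km/h.
Spread: 37.803 − 21.668 = 16.1 km/h.

16.1 km/h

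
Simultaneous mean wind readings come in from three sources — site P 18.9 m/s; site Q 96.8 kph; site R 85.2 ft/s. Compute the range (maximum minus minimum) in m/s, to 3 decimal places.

7.989 m/s

site Q: 96.8 km/h = 26.88889 m/s.
site R: 85.2 ft/s = 25.96896 m/s.
Spread: 26.88889 − 18.90000 = 7.989 m/s.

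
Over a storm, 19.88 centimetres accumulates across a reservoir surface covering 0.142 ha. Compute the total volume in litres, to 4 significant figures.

Depth: 19.88 cm × 10 = 198.8 mm.
Area: 0.142 ha = 1420 m².
1 mm over 1 m² is 1 L, so volume = 198.8 × 1420 = 282296 L ≈ 282300 L.

282300 litres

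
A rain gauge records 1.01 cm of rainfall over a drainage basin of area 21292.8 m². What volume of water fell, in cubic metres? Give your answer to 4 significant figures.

215.1 cubic metres

Depth: 1.01 cm × 10 = 10.1 mm.
1 mm over 1 m² is 1 L, so volume = 10.1 × 21292.8 = 215057.28 L = 215.1 m³.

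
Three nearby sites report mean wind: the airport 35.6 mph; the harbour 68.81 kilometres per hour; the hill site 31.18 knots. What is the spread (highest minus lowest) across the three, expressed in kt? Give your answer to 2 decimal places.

6.22 kt

the airport: 35.6 mph = 30.9356 kt.
the harbour: 68.81 km/h = 37.1544 kt.
Spread: 37.1544 − 30.9356 = 6.22 kt.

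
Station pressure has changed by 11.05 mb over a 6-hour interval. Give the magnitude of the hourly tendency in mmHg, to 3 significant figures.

11.05 mb / 6 h × 0.750062 mmHg/mb = 1.38 mmHg/h.

1.38 mmHg per hour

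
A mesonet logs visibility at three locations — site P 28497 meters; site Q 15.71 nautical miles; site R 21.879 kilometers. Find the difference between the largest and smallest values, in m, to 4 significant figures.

site Q: 15.71 nmi = 29094.92 m.
site R: 21.879 km = 21879.00 m.
Spread: 29094.92 − 21879.00 = 7216 m.

7216 m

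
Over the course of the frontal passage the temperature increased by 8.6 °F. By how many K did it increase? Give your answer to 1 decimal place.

4.8 K

A change of 1 °C equals a change of 1.8 °F: ΔK = 8.6 × 0.5556 = 4.8 K.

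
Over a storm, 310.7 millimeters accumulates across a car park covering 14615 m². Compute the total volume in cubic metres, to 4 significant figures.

1 mm over 1 m² is 1 L, so volume = 310.7 × 14615 = 4540880.5 L = 4541 m³.

4541 cubic metres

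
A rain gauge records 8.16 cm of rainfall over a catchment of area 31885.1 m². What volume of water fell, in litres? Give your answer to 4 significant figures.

2602000 litres

Depth: 8.16 cm × 10 = 81.6 mm.
1 mm over 1 m² is 1 L, so volume = 81.6 × 31885.1 = 2601824.2 L ≈ 2602000 L.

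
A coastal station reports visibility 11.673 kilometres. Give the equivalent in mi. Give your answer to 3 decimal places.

1 km = 0.621371 SM, so 11.673 × 0.621371 = 7.253 SM.

7.253 SM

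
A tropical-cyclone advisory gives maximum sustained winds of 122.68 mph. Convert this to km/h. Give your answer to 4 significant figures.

1 mph = 1.60934 km/h, so 122.68 × 1.60934 = 197.4 km/h.

197.4 km/h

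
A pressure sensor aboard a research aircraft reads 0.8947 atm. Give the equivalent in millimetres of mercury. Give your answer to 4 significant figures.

680.0 mmHg

1 atm = 760 mmHg, so 0.8947 × 760 = 680.0 mmHg.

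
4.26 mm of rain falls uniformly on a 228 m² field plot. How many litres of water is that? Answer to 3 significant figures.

1 mm over 1 m² is 1 L, so volume = 4.26 × 228 = 971.28 L ≈ 971 L.

971 litres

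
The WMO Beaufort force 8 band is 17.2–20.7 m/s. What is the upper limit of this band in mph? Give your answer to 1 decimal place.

17.2–20.7 m/s × 2.237 = 38.5–46.3 mph.

46.3 mph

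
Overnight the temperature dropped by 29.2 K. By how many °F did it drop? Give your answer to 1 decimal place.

A change of 1 °C equals a change of 1.8 °F: Δ°F = 29.2 × 1.8 = 52.6 °F.

52.6 °F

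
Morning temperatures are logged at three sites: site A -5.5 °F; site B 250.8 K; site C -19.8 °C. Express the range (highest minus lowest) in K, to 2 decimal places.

2.55 K

site A: -5.5 °F = -20.833 °C.
site B: 250.8 K = -22.350 °C.
Spread: (-19.800) − (-22.350) = 2.550 °C.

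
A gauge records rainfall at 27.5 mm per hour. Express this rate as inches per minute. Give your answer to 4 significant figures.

27.5 mm/hour × 0.0393701 in/mm × 0.0166667 hour/minute = 0.01804 in/minute.

0.01804 in/minute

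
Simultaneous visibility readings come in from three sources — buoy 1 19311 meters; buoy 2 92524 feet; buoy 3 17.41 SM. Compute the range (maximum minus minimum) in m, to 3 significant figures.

8890 m

buoy 2: 92524 ft = 28201.32 m.
buoy 3: 17.41 SM = 28018.68 m.
Spread: 28201.32 − 19311.00 = 8890 m.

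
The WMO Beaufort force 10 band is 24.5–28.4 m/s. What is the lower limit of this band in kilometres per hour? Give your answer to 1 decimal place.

88.2 km/h

24.5–28.4 m/s × 3.6 = 88.2–102.2 km/h.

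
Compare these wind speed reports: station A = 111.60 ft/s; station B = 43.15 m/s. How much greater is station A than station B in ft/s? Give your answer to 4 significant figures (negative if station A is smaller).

-29.97 ft/s

station B: 43.15 m/s = 141.5682 ft/s.
Difference: 111.6000 − 141.5682 = -29.97 ft/s.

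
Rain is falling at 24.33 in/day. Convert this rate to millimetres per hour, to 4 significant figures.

25.75 mm/hour

24.33 in/day × 25.4 mm/in × 0.0416667 day/hour = 25.75 mm/hour.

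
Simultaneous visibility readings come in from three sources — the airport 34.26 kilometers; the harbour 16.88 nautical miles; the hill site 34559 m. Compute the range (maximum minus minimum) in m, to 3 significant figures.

3300 m

the airport: 34.26 km = 34260.00 m.
the harbour: 16.88 nmi = 31261.76 m.
Spread: 34559.00 − 31261.76 = 3300 m.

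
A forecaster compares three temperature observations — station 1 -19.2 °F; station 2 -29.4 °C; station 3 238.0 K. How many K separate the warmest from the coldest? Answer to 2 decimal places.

6.71 K

station 1: -19.2 °F = -28.444 °C.
station 3: 238.0 K = -35.150 °C.
Spread: (-28.444) − (-35.150) = 6.706 °C.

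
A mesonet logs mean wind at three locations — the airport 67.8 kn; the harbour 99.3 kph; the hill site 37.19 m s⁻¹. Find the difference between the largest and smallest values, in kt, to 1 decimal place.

the harbour: 99.3 km/h = 53.618 kt.
the hill site: 37.19 m/s = 72.292 kt.
Spread: 72.292 − 53.618 = 18.7 kt.

18.7 kt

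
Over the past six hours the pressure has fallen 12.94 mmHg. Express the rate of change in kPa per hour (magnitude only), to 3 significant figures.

0.288 kPa per hour

12.94 mmHg / 6 h × 0.133322 kPa/mmHg = 0.288 kPa/h.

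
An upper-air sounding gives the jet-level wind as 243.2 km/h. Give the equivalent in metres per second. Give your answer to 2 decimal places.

1 km/h = 0.277778 m/s, so 243.2 × 0.277778 = 67.56 m/s.

67.56 m/s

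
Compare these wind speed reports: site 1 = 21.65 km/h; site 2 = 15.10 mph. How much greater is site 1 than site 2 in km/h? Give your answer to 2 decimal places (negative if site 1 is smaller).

site 2: 15.10 mph = 24.3011 km/h.
Difference: 21.6500 − 24.3011 = -2.65 km/h.

-2.65 km/h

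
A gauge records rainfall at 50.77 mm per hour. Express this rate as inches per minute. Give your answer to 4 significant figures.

0.03331 in/minute

50.77 mm/hour × 0.0393701 in/mm × 0.0166667 hour/minute = 0.03331 in/minute.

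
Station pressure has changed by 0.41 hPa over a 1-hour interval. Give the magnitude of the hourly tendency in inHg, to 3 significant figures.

0.0121 inHg per hour

0.41 hPa / 1 h × 0.02953 inHg/hPa = 0.0121 inHg/h.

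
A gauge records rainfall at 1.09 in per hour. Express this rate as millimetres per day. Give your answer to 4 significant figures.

664.5 mm/day

1.09 in/hour × 25.4 mm/in × 24 hour/day = 664.5 mm/day.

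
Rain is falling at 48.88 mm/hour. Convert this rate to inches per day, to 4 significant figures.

48.88 mm/hour × 0.0393701 in/mm × 24 hour/day = 46.19 in/day.

46.19 in/day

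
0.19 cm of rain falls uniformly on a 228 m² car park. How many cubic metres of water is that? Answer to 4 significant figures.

0.4332 cubic metres

Depth: 0.19 cm × 10 = 1.9 mm.
1 mm over 1 m² is 1 L, so volume = 1.9 × 228 = 433.2 L = 0.4332 m³.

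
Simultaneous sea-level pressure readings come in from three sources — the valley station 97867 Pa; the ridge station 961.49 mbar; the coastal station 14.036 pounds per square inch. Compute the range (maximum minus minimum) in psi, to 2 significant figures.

the valley station: 97867 Pa = 14.1944 psi.
the ridge station: 961.49 mb = 13.9452 psi.
Spread: 14.1944 − 13.9452 = 0.25 psi.

0.25 psi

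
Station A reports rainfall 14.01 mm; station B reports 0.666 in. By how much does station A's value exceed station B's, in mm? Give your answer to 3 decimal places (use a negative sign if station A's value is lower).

station B: 0.666 in = 16.91640 mm.
Difference: 14.01000 − 16.91640 = -2.906 mm.

-2.906 mm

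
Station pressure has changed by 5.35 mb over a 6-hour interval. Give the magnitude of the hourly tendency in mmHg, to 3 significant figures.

0.669 mmHg per hour

5.35 mb / 6 h × 0.750062 mmHg/mb = 0.669 mmHg/h.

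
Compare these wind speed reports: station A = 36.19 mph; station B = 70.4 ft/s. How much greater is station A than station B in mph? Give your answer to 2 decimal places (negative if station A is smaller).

-11.81 mph

station B: 70.4 ft/s = 48.0000 mph.
Difference: 36.1900 − 48.0000 = -11.81 mph.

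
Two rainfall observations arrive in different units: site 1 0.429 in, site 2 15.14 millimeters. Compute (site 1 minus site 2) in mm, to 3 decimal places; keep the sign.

-4.243 mm

site 1: 0.429 in = 10.89660 mm.
Difference: 10.89660 − 15.14000 = -4.243 mm.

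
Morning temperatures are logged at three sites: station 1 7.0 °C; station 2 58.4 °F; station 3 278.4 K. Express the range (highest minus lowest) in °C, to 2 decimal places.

9.42 °C

station 2: 58.4 °F = 14.667 °C.
station 3: 278.4 K = 5.250 °C.
Spread: 14.667 − 5.250 = 9.417 °C.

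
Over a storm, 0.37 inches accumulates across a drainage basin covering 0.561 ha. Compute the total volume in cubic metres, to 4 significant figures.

Depth: 0.37 in × 25.4 = 9.398 mm.
Area: 0.561 ha = 5610 m².
1 mm over 1 m² is 1 L, so volume = 9.398 × 5610 = 52722.78 L = 52.72 m³.

52.72 cubic metres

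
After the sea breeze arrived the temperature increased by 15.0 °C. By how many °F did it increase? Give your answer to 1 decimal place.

27.0 °F

For a temperature change the 32° offset cancels: Δ°F = 15.0 × 1.8 = 27.0 °F.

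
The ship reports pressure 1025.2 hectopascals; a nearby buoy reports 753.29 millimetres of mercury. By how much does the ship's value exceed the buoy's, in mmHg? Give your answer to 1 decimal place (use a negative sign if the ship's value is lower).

15.7 mmHg

the ship: 1025.2 hPa = 768.963 mmHg.
Difference: 768.963 − 753.290 = 15.7 mmHg.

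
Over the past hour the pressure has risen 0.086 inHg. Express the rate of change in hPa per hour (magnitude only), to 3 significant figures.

2.91 hPa per hour

0.086 inHg / 1 h × 33.8639 hPa/inHg = 2.91 hPa/h.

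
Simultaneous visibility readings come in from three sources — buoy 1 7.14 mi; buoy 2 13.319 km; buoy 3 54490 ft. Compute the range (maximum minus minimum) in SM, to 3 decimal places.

3.180 SM

buoy 2: 13.319 km = 8.27604 SM.
buoy 3: 54490 ft = 10.32008 SM.
Spread: 10.32008 − 7.14000 = 3.180 SM.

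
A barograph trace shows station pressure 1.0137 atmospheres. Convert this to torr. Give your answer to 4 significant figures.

1 atm = 760 mmHg, so 1.0137 × 760 = 770.4 mmHg.

770.4 mmHg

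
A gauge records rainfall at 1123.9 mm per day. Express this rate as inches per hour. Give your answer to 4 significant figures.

1.844 in/hour

1123.9 mm/day × 0.0393701 in/mm × 0.0416667 day/hour = 1.844 in/hour.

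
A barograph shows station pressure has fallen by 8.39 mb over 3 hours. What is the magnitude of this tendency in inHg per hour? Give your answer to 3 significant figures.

0.0826 inHg per hour

8.39 mb / 3 h × 0.02953 inHg/mb = 0.0826 inHg/h.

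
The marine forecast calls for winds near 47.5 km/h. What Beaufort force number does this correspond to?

Beaufort force 6

47.5 km/h = 13.2 m/s, which is Beaufort 6 (strong breeze, 10.8–13.8 m/s).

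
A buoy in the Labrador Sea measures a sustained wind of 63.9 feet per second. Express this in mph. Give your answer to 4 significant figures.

1 ft/s = 0.681818 mph, so 63.9 × 0.681818 = 43.57 mph.

43.57 mph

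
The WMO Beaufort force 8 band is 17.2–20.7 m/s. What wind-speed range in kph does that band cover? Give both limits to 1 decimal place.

17.2–20.7 m/s × 3.6 = 61.9–74.5 km/h.

61.9 to 74.5 km/h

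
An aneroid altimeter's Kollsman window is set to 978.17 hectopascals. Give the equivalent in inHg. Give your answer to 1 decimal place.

28.9 inHg

1 hPa = 0.02953 inHg, so 978.17 × 0.02953 = 28.9 inHg.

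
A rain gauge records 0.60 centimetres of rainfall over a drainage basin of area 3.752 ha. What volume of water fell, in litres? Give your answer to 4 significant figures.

225100 litres

Depth: 0.60 cm × 10 = 6 mm.
Area: 3.752 ha = 37520 m².
1 mm over 1 m² is 1 L, so volume = 6 × 37520 = 225120 L ≈ 225100 L.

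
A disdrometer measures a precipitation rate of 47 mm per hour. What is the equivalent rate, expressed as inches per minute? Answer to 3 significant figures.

0.0308 in/minute

47 mm/hour × 0.0393701 in/mm × 0.0166667 hour/minute = 0.0308 in/minute.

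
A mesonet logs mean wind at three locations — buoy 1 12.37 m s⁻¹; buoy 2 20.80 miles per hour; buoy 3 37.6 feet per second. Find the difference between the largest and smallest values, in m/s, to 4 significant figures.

buoy 2: 20.80 mph = 9.29843 m/s.
buoy 3: 37.6 ft/s = 11.46048 m/s.
Spread: 12.37000 − 9.29843 = 3.072 m/s.

3.072 m/s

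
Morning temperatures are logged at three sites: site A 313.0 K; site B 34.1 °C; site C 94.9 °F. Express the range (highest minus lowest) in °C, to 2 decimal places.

site A: 313.0 K = 39.850 °C.
site C: 94.9 °F = 34.944 °C.
Spread: 39.850 − 34.100 = 5.750 °C.

5.75 °C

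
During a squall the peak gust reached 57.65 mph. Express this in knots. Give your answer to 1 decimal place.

50.1 kt

1 mph = 0.868976 kt, so 57.65 × 0.868976 = 50.1 kt.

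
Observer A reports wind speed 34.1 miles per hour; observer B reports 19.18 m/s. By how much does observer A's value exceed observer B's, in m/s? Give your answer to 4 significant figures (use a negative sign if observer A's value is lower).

observer A: 34.1 mph = 15.24406 m/s.
Difference: 15.24406 − 19.18000 = -3.936 m/s.

-3.936 m/s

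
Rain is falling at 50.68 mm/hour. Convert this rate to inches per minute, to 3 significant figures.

50.68 mm/hour × 0.0393701 in/mm × 0.0166667 hour/minute = 0.0333 in/minute.

0.0333 in/minute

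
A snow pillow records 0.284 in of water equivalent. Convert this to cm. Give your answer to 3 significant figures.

0.721 cm

1 in = 2.54 cm, so 0.284 × 2.54 = 0.721 cm.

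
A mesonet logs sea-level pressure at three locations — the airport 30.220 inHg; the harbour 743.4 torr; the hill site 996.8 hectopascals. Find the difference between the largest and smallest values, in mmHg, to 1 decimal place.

24.2 mmHg

the airport: 30.220 inHg = 767.588 mmHg.
the hill site: 996.8 hPa = 747.661 mmHg.
Spread: 767.588 − 743.400 = 24.2 mmHg.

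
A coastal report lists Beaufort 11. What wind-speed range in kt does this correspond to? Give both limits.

Beaufort 11 (violent storm) spans 56–63 knots.

56 to 63 kt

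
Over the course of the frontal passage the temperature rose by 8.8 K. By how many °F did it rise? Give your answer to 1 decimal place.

15.8 °F

For a temperature change the 32° offset cancels: Δ°F = 8.8 × 1.8 = 15.8 °F.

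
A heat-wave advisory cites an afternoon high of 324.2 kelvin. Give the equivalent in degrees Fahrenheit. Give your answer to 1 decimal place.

123.9 °F

First to °C: 51.05 °C.
Then to °F: 123.9 °F.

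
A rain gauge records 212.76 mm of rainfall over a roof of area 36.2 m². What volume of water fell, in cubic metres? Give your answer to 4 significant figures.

7.702 cubic metres

1 mm over 1 m² is 1 L, so volume = 212.76 × 36.2 = 7701.912 L = 7.702 m³.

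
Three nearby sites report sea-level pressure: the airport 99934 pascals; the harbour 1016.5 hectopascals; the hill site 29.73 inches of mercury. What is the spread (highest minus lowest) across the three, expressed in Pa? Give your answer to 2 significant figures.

the harbour: 1016.5 hPa = 101650.00 Pa.
the hill site: 29.73 inHg = 100677.34 Pa.
Spread: 101650.00 − 99934.00 = 1700 Pa.

1700 Pa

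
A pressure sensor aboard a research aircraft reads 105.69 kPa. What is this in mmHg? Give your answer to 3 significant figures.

793 mmHg

1 kPa = 7.50062 mmHg, so 105.69 × 7.50062 = 793 mmHg.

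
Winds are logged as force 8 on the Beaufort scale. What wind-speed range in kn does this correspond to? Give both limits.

34 to 40 kt

Beaufort 8 (gale) spans 34–40 knots.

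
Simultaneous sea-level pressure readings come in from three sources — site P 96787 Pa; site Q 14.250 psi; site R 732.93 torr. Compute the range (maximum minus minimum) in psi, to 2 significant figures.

0.21 psi

site P: 96787 Pa = 14.0378 psi.
site R: 732.93 mmHg = 14.1725 psi.
Spread: 14.2500 − 14.0378 = 0.21 psi.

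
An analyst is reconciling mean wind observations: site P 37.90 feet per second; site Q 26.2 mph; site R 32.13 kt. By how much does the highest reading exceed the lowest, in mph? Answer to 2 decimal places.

site P: 37.90 ft/s = 25.8409 mph.
site R: 32.13 kt = 36.9745 mph.
Spread: 36.9745 − 25.8409 = 11.13 mph.

11.13 mph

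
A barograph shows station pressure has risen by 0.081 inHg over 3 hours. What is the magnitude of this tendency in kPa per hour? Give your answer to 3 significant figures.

0.0914 kPa per hour

0.081 inHg / 3 h × 3.38639 kPa/inHg = 0.0914 kPa/h.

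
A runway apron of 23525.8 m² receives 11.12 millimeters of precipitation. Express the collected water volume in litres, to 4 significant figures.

261600 litres

1 mm over 1 m² is 1 L, so volume = 11.12 × 23525.8 = 261606.9 L ≈ 261600 L.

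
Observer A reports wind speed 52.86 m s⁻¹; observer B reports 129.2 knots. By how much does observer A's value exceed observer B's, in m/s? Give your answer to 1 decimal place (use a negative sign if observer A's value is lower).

observer B: 129.2 kt = 66.466 m/s.
Difference: 52.860 − 66.466 = -13.6 m/s.

-13.6 m/s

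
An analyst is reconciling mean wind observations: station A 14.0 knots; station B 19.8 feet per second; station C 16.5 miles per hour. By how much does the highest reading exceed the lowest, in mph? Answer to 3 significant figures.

3.00 mph

station A: 14.0 kt = 16.1109 mph.
station B: 19.8 ft/s = 13.5000 mph.
Spread: 16.5000 − 13.5000 = 3.00 mph.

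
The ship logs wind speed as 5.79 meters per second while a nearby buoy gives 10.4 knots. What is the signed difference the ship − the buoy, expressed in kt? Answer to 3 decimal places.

0.855 kt

the ship: 5.79 m/s = 11.25486 kt.
Difference: 11.25486 − 10.40000 = 0.855 kt.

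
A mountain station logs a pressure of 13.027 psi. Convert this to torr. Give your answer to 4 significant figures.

1 psi = 51.7149 mmHg, so 13.027 × 51.7149 = 673.7 mmHg.

673.7 mmHg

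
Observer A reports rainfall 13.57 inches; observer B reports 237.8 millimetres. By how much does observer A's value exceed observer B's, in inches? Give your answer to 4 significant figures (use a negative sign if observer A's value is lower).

observer B: 237.8 mm = 9.36220 in.
Difference: 13.57000 − 9.36220 = 4.208 in.

4.208 in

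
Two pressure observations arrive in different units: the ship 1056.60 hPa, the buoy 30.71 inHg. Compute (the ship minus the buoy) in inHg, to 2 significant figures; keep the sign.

0.49 inHg

the ship: 1056.60 hPa = 31.2014 inHg.
Difference: 31.2014 − 30.7100 = 0.49 inHg.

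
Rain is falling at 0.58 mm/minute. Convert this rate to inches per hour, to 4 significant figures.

1.370 in/hour

0.58 mm/minute × 0.0393701 in/mm × 60 minute/hour = 1.370 in/hour.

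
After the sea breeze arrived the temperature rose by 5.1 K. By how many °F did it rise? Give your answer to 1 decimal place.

9.2 °F

For a temperature change the 32° offset cancels: Δ°F = 5.1 × 1.8 = 9.2 °F.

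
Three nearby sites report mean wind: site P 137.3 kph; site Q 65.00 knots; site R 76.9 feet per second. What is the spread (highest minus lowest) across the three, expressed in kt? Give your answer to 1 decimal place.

28.6 kt

site P: 137.3 km/h = 74.136 kt.
site R: 76.9 ft/s = 45.562 kt.
Spread: 74.136 − 45.562 = 28.6 kt.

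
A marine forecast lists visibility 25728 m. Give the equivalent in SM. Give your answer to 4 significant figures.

15.99 SM

1 m = 0.000621371 SM, so 25728 × 0.000621371 = 15.99 SM.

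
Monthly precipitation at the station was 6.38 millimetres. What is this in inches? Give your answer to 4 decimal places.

0.2512 in

1 mm = 0.0393701 in, so 6.38 × 0.0393701 = 0.2512 in.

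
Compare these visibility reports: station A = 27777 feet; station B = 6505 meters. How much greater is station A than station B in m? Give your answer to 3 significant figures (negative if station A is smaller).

station A: 27777 ft = 8466.43 m.
Difference: 8466.43 − 6505.00 = 1960 m.

1960 m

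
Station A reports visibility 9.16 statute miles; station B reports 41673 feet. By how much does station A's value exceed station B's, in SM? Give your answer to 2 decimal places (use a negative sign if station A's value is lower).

1.27 SM

station B: 41673 ft = 7.8926 SM.
Difference: 9.1600 − 7.8926 = 1.27 SM.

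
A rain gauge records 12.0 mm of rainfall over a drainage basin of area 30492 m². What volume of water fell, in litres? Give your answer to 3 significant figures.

366000 litres

1 mm over 1 m² is 1 L, so volume = 12 × 30492 = 365904 L ≈ 366000 L.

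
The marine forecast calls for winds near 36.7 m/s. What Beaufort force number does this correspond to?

Beaufort force 12

36.7 m/s lies in the Beaufort 12 band (hurricane force, ≥32.7 m/s).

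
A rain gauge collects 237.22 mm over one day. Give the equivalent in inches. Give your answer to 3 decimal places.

9.339 in

1 mm = 0.0393701 in, so 237.22 × 0.0393701 = 9.339 in.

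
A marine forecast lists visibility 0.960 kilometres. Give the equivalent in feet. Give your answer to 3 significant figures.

3150 ft

1 km = 3280.84 ft, so 0.960 × 3280.84 = 3150 ft.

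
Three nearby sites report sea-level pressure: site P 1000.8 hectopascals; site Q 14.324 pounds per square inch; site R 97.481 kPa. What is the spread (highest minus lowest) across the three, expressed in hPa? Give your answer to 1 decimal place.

26.0 hPa

site Q: 14.324 psi = 987.605 hPa.
site R: 97.481 kPa = 974.810 hPa.
Spread: 1000.800 − 974.810 = 26.0 hPa.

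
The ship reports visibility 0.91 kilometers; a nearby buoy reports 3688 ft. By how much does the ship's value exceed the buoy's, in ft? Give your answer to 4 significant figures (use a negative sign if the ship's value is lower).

-702.4 ft

the ship: 0.91 km = 2985.564 ft.
Difference: 2985.564 − 3688.000 = -702.4 ft.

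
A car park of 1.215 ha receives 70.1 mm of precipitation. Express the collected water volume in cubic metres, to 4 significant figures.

851.7 cubic metres

Area: 1.215 ha = 12150 m².
1 mm over 1 m² is 1 L, so volume = 70.1 × 12150 = 851715 L = 851.7 m³.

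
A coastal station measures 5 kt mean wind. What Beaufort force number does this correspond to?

5 kt lies in the Beaufort 2 band (light breeze, 4–6 kt).

Beaufort force 2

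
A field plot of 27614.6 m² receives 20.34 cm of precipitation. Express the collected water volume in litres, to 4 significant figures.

Depth: 20.34 cm × 10 = 203.4 mm.
1 mm over 1 m² is 1 L, so volume = 203.4 × 27614.6 = 5616809.6 L ≈ 5617000 L.

5617000 litres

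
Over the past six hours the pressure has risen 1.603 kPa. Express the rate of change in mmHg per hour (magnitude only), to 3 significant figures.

2.00 mmHg per hour

1.603 kPa / 6 h × 7.50062 mmHg/kPa = 2.00 mmHg/h.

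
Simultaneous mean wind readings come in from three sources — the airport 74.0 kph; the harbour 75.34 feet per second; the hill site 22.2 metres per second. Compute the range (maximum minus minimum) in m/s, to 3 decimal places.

the airport: 74.0 km/h = 20.55556 m/s.
the harbour: 75.34 ft/s = 22.96363 m/s.
Spread: 22.96363 − 20.55556 = 2.408 m/s.

2.408 m/s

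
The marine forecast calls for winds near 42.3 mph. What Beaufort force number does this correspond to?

Beaufort force 8

42.3 mph = 18.9 m/s, which is Beaufort 8 (gale, 17.2–20.7 m/s).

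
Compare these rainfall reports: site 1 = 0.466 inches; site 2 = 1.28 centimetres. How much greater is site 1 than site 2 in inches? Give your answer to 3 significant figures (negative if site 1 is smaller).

site 2: 1.28 cm = 0.503937 in.
Difference: 0.466000 − 0.503937 = -0.0379 in.

-0.0379 in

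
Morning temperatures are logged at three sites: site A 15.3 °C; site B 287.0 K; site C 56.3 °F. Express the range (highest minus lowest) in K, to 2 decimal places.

1.80 K

site B: 287.0 K = 13.850 °C.
site C: 56.3 °F = 13.500 °C.
Spread: 15.300 − 13.500 = 1.800 °C.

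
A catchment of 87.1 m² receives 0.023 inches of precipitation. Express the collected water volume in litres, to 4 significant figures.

Depth: 0.023 in × 25.4 = 0.5842 mm.
1 mm over 1 m² is 1 L, so volume = 0.5842 × 87.1 = 50.88382 L ≈ 50.88 L.

50.88 litres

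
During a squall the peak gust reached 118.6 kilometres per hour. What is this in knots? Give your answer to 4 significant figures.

1 km/h = 0.539957 kt, so 118.6 × 0.539957 = 64.04 kt.

64.04 kt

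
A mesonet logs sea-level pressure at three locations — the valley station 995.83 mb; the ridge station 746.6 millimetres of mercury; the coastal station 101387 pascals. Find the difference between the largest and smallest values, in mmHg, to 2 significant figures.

14 mmHg

the valley station: 995.83 mb = 746.93 mmHg.
the coastal station: 101387 Pa = 760.46 mmHg.
Spread: 760.46 − 746.60 = 14 mmHg.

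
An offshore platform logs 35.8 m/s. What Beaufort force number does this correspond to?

35.8 m/s lies in the Beaufort 12 band (hurricane force, ≥32.7 m/s).

Beaufort force 12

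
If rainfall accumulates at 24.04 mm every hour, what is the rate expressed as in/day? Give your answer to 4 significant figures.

24.04 mm/hour × 0.0393701 in/mm × 24 hour/day = 22.71 in/day.

22.71 in/day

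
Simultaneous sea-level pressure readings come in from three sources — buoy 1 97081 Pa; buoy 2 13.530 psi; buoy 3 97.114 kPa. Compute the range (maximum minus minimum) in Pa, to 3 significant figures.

3830 Pa

buoy 2: 13.530 psi = 93286.07 Pa.
buoy 3: 97.114 kPa = 97114.00 Pa.
Spread: 97114.00 − 93286.07 = 3830 Pa.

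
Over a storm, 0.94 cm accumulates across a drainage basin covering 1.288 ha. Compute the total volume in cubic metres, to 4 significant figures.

121.1 cubic metres

Depth: 0.94 cm × 10 = 9.4 mm.
Area: 1.288 ha = 12880 m².
1 mm over 1 m² is 1 L, so volume = 9.4 × 12880 = 121072 L = 121.1 m³.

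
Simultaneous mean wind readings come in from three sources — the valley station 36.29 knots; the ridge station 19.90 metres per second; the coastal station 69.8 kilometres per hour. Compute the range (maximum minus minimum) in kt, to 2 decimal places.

the ridge station: 19.90 m/s = 38.6825 kt.
the coastal station: 69.8 km/h = 37.6890 kt.
Spread: 38.6825 − 36.2900 = 2.39 kt.

2.39 kt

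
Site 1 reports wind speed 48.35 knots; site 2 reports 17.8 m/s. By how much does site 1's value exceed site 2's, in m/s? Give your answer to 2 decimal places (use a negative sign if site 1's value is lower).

site 1: 48.35 kt = 24.8734 m/s.
Difference: 24.8734 − 17.8000 = 7.07 m/s.

7.07 m/s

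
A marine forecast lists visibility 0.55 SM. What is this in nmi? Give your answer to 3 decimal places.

1 SM = 0.868976 nmi, so 0.55 × 0.868976 = 0.478 nmi.

0.478 nmi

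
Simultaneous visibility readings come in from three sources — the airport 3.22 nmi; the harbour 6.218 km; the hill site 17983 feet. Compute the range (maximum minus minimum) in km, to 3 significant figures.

the airport: 3.22 nmi = 5.96344 km.
the hill site: 17983 ft = 5.48122 km.
Spread: 6.21800 − 5.48122 = 0.737 km.

0.737 km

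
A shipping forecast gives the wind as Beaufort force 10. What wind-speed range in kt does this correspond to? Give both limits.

Beaufort 10 (storm) spans 48–55 knots.

48 to 55 kt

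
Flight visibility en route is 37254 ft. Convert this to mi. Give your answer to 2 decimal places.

7.06 SM

1 ft = 0.000189394 SM, so 37254 × 0.000189394 = 7.06 SM.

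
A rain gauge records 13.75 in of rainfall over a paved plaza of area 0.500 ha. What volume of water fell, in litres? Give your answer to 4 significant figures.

1746000 litres

Depth: 13.75 in × 25.4 = 349.25 mm.
Area: 0.500 ha = 5000 m².
1 mm over 1 m² is 1 L, so volume = 349.25 × 5000 = 1746250 L ≈ 1746000 L.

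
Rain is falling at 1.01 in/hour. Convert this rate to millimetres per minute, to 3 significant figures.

0.428 mm/minute

1.01 in/hour × 25.4 mm/in × 0.0166667 hour/minute = 0.428 mm/minute.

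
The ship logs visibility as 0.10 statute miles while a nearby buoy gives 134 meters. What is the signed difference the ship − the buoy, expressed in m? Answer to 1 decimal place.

the ship: 0.10 SM = 160.934 m.
Difference: 160.934 − 134.000 = 26.9 m.

26.9 m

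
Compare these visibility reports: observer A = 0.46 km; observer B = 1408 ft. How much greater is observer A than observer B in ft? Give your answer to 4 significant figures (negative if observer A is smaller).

observer A: 0.46 km = 1509.186 ft.
Difference: 1509.186 − 1408.000 = 101.2 ft.

101.2 ft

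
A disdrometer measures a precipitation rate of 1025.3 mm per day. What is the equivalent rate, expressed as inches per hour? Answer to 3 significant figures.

1.68 in/hour

1025.3 mm/day × 0.0393701 in/mm × 0.0416667 day/hour = 1.68 in/hour.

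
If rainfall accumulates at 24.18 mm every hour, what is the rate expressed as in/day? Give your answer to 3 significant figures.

22.8 in/day

24.18 mm/hour × 0.0393701 in/mm × 24 hour/day = 22.8 in/day.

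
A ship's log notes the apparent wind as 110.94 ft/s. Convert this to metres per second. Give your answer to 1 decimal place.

1 ft/s = 0.3048 m/s, so 110.94 × 0.3048 = 33.8 m/s.

33.8 m/s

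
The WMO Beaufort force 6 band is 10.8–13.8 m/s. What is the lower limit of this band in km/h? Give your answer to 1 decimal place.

10.8–13.8 m/s × 3.6 = 38.9–49.7 km/h.

38.9 km/h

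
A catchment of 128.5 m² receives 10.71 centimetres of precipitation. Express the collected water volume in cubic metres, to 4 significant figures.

Depth: 10.71 cm × 10 = 107.1 mm.
1 mm over 1 m² is 1 L, so volume = 107.1 × 128.5 = 13762.35 L = 13.76 m³.

13.76 cubic metres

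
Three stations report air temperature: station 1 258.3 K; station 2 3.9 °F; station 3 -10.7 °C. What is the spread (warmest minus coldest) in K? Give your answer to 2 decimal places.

4.91 K

station 1: 258.3 K = -14.850 °C.
station 2: 3.9 °F = -15.611 °C.
Spread: (-10.700) − (-15.611) = 4.911 °C.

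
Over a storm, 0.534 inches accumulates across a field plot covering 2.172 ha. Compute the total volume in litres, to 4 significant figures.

Depth: 0.534 in × 25.4 = 13.5636 mm.
Area: 2.172 ha = 21720 m².
1 mm over 1 m² is 1 L, so volume = 13.5636 × 21720 = 294601.39 L ≈ 294600 L.

294600 litres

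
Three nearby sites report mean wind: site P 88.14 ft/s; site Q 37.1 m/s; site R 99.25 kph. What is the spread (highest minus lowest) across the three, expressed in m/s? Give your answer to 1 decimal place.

site P: 88.14 ft/s = 26.865 m/s.
site R: 99.25 km/h = 27.569 m/s.
Spread: 37.100 − 26.865 = 10.2 m/s.

10.2 m/s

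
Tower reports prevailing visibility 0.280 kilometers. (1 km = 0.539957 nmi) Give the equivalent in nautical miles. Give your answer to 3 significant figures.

0.151 nmi

1 km = 0.539957 nmi, so 0.280 × 0.539957 = 0.151 nmi.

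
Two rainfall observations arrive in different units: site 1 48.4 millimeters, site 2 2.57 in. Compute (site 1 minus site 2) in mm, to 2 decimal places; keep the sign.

-16.88 mm

site 2: 2.57 in = 65.2780 mm.
Difference: 48.4000 − 65.2780 = -16.88 mm.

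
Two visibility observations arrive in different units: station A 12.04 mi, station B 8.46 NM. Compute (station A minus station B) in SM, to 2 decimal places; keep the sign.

2.30 SM

station B: 8.46 nmi = 9.7356 SM.
Difference: 12.0400 − 9.7356 = 2.30 SM.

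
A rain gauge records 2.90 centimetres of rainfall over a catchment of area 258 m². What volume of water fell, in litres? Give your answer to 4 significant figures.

Depth: 2.90 cm × 10 = 29 mm.
1 mm over 1 m² is 1 L, so volume = 29 × 258 = 7482 L.

7482 litres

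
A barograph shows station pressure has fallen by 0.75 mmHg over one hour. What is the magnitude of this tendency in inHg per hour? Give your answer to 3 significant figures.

0.0295 inHg per hour

0.75 mmHg / 1 h × 0.0393701 inHg/mmHg = 0.0295 inHg/h.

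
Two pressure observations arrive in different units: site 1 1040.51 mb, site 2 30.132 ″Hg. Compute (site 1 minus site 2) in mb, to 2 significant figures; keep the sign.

site 2: 30.132 inHg = 1020.39 mb.
Difference: 1040.51 − 1020.39 = 20 mb.

20 mb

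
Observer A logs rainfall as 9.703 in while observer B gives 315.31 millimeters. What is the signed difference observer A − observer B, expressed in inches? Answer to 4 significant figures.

observer B: 315.31 mm = 12.41378 in.
Difference: 9.70300 − 12.41378 = -2.711 in.

-2.711 in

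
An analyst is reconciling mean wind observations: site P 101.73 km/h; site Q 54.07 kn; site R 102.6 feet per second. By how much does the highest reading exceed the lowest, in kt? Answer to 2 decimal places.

site P: 101.73 km/h = 54.9298 kt.
site R: 102.6 ft/s = 60.7888 kt.
Spread: 60.7888 − 54.0700 = 6.72 kt.

6.72 kt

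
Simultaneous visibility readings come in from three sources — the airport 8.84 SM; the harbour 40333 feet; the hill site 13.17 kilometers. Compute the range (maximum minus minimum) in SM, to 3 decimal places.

the harbour: 40333 ft = 7.63883 SM.
the hill site: 13.17 km = 8.18346 SM.
Spread: 8.84000 − 7.63883 = 1.201 SM.

1.201 SM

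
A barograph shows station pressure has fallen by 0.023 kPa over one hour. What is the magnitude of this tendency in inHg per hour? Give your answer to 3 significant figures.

0.023 kPa / 1 h × 0.2953 inHg/kPa = 0.00679 inHg/h.

0.00679 inHg per hour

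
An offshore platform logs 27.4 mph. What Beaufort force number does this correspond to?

Beaufort force 6

27.4 mph = 12.2 m/s, which is Beaufort 6 (strong breeze, 10.8–13.8 m/s).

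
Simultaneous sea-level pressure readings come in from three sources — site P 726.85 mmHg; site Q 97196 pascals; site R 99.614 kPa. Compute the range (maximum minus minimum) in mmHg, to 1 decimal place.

site Q: 97196 Pa = 729.030 mmHg.
site R: 99.614 kPa = 747.166 mmHg.
Spread: 747.166 − 726.850 = 20.3 mmHg.

20.3 mmHg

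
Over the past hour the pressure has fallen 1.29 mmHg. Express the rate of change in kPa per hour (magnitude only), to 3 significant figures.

1.29 mmHg / 1 h × 0.133322 kPa/mmHg = 0.172 kPa/h.

0.172 kPa per hour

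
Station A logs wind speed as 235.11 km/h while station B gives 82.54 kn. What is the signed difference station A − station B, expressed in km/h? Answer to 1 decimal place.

station B: 82.54 kt = 152.864 km/h.
Difference: 235.110 − 152.864 = 82.2 km/h.

82.2 km/h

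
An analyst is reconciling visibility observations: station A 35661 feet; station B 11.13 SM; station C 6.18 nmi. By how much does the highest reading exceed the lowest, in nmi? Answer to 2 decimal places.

3.80 nmi

station A: 35661 ft = 5.8690 nmi.
station B: 11.13 SM = 9.6717 nmi.
Spread: 9.6717 − 5.8690 = 3.80 nmi.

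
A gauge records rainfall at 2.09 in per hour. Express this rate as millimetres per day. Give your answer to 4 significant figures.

2.09 in/hour × 25.4 mm/in × 24 hour/day = 1274 mm/day.

1274 mm/day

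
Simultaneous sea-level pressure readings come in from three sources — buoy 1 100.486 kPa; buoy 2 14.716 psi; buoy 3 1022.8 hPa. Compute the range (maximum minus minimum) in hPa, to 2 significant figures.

buoy 1: 100.486 kPa = 1004.86 hPa.
buoy 2: 14.716 psi = 1014.63 hPa.
Spread: 1022.80 − 1004.86 = 18 hPa.

18 hPa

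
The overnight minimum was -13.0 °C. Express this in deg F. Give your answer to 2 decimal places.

8.60 °F

°F = °C × 9/5 + 32 = -13.0 × 1.8 + 32 = 8.60 °F.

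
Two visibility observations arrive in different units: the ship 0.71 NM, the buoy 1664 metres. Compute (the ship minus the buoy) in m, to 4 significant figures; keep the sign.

-349.1 m

the ship: 0.71 nmi = 1314.920 m.
Difference: 1314.920 − 1664.000 = -349.1 m.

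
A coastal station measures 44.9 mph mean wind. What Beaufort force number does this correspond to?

44.9 mph = 20.1 m/s, which is Beaufort 8 (gale, 17.2–20.7 m/s).

Beaufort force 8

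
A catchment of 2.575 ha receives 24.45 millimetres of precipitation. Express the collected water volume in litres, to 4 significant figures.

Area: 2.575 ha = 25750 m².
1 mm over 1 m² is 1 L, so volume = 24.45 × 25750 = 629587.5 L ≈ 629600 L.

629600 litres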